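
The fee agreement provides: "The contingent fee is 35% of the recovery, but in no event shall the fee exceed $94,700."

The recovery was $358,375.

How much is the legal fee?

35% of $358,375 = $125,431.25
That exceeds the $94,700 cap, so the fee is capped at $94,700.

$94,700.00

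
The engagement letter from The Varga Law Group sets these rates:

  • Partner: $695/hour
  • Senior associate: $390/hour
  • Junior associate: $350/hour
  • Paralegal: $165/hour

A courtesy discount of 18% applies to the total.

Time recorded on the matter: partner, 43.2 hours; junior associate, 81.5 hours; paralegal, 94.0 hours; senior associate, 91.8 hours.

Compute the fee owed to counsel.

Partner: 43.2 × $695 = $30,024.00
Senior associate: 91.8 × $390 = $35,802.00
Junior associate: 81.5 × $350 = $28,525.00
Paralegal: 94.0 × $165 = $15,510.00
Subtotal: $109,861.00
Less 18% discount: −$19,774.98
Total: $109,861.00 − $19,774.98 = $90,086.02

$90,086.02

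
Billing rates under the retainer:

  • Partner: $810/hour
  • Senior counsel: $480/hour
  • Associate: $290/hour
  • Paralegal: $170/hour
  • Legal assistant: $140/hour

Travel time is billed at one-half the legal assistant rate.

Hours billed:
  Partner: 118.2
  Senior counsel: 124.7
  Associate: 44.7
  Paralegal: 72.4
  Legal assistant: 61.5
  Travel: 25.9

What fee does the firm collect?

$191,292.00

Partner: 118.2 × $810 = $95,742.00
Senior counsel: 124.7 × $480 = $59,856.00
Associate: 44.7 × $290 = $12,963.00
Paralegal: 72.4 × $170 = $12,308.00
Legal assistant: 61.5 × $140 = $8,610.00
Subtotal: $95,742.00 + $59,856.00 + $12,963.00 + $12,308.00 + $8,610.00 = $189,479.00
Travel: 25.9 × ($140 ÷ 2) = 25.9 × $70.00 = $1,813.00
Total: $189,479.00 + $1,813.00 = $191,292.00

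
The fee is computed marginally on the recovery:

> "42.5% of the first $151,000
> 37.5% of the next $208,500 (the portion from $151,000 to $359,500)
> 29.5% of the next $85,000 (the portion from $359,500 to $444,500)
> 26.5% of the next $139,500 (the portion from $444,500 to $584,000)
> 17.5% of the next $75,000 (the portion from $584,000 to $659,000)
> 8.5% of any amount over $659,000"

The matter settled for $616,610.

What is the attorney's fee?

First $151,000 at 42.5% = $64,175.00
Next $208,500 at 37.5% = $78,187.50
Next $85,000 at 29.5% = $25,075.00
Next $139,500 at 26.5% = $36,967.50
Remaining $32,610 at 17.5% = $5,706.75
Fee: $64,175.00 + $78,187.50 + $25,075.00 + $36,967.50 + $5,706.75 = $210,111.75

$210,111.75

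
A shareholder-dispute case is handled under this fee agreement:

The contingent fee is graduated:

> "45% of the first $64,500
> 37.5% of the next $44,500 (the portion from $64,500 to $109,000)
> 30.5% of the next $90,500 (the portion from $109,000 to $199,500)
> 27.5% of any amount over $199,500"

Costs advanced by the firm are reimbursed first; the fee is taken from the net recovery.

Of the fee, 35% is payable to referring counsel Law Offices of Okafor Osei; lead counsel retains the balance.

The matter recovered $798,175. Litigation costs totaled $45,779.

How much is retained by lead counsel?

Fee base (net of costs): $798,175 − $45,779 = $752,396
First $64,500 at 45% = $29,025.00
Next $44,500 at 37.5% = $16,687.50
Next $90,500 at 30.5% = $27,602.50
Remaining $552,896 at 27.5% = $152,046.40
Fee: $29,025.00 + $16,687.50 + $27,602.50 + $152,046.40 = $225,361.40
Referral share: 35% of $225,361.40 = $78,876.49; lead counsel retains $225,361.40 − $78,876.49 = $146,484.91.

$146,484.91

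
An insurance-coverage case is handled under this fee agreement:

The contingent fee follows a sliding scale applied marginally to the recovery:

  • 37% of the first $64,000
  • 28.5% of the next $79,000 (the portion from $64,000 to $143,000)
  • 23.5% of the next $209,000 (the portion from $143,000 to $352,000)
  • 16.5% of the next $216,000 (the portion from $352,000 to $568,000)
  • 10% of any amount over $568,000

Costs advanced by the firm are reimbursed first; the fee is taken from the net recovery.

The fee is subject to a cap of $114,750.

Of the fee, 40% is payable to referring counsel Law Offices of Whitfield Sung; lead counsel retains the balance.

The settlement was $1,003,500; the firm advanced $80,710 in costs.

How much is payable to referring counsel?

$45,900.00

Fee base (net of costs): $1,003,500 − $80,710 = $922,790
First $64,000 at 37% = $23,680.00
Next $79,000 at 28.5% = $22,515.00
Next $209,000 at 23.5% = $49,115.00
Next $216,000 at 16.5% = $35,640.00
Remaining $354,790 at 10% = $35,479.00
Fee: $23,680.00 + $22,515.00 + $49,115.00 + $35,640.00 + $35,479.00 = $166,429.00
$166,429.00 exceeds the $114,750 cap, so the fee is capped at $114,750.00.
Referral share: 40% of $114,750.00 = $45,900.00; lead counsel retains $114,750.00 − $45,900.00 = $68,850.00.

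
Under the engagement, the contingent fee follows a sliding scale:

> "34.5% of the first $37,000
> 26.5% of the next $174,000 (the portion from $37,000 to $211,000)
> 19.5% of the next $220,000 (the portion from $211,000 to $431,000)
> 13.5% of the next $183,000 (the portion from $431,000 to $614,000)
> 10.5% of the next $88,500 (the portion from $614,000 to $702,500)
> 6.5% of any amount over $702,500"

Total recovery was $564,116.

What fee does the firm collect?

First $37,000 at 34.5% = $12,765.00
Next $174,000 at 26.5% = $46,110.00
Next $220,000 at 19.5% = $42,900.00
Remaining $133,116 at 13.5% = $17,970.66
Fee: $12,765.00 + $46,110.00 + $42,900.00 + $17,970.66 = $119,745.66

$119,745.66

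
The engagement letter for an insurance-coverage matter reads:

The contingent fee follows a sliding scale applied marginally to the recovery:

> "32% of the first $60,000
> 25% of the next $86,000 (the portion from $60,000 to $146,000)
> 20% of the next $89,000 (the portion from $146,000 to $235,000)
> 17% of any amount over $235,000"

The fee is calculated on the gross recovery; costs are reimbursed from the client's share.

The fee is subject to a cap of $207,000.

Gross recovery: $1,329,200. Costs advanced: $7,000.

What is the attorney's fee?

Fee base is the gross recovery, $1,329,200; costs are reimbursed separately.
First $60,000 at 32% = $19,200.00
Next $86,000 at 25% = $21,500.00
Next $89,000 at 20% = $17,800.00
Remaining $1,094,200 at 17% = $186,014.00
Fee: $19,200.00 + $21,500.00 + $17,800.00 + $186,014.00 = $244,514.00
$244,514.00 exceeds the $207,000 cap, so the fee is capped at $207,000.00.

$207,000.00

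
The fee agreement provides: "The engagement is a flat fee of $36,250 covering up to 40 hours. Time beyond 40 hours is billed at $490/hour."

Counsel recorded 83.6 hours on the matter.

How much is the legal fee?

$57,614.00

Flat fee: $36,250.00
Excess hours: 83.6 − 40 = 43.6
Overrun: 43.6 × $490 = $21,364.00
Total: $36,250.00 + $21,364.00 = $57,614.00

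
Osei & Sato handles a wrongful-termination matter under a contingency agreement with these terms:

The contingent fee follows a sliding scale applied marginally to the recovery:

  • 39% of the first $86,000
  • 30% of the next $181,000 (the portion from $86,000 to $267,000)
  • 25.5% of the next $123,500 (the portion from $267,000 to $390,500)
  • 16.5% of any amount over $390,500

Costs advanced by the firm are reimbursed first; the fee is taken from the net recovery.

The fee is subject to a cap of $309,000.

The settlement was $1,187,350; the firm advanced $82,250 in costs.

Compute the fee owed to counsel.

Fee base (net of costs): $1,187,350 − $82,250 = $1,105,100
First $86,000 at 39% = $33,540.00
Next $181,000 at 30% = $54,300.00
Next $123,500 at 25.5% = $31,492.50
Remaining $714,600 at 16.5% = $117,909.00
Fee: $33,540.00 + $54,300.00 + $31,492.50 + $117,909.00 = $237,241.50
$237,241.50 is under the $309,000 cap.

$237,241.50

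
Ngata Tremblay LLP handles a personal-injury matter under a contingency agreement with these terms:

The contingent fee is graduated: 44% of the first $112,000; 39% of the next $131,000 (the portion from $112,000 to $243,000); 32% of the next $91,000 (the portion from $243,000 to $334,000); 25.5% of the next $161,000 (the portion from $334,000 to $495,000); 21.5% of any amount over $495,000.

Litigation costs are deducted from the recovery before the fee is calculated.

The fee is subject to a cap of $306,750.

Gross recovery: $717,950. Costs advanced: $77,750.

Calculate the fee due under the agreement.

Fee base (net of costs): $717,950 − $77,750 = $640,200
First $112,000 at 44% = $49,280.00
Next $131,000 at 39% = $51,090.00
Next $91,000 at 32% = $29,120.00
Next $161,000 at 25.5% = $41,055.00
Remaining $145,200 at 21.5% = $31,218.00
Fee: $49,280.00 + $51,090.00 + $29,120.00 + $41,055.00 + $31,218.00 = $201,763.00
$201,763.00 is under the $306,750 cap.

$201,763.00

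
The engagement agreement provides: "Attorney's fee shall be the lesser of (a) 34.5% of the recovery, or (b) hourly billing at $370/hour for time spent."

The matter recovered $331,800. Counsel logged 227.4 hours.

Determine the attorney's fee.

(a) 34.5% of $331,800 = $114,471.00
(b) 227.4 × $370 = $84,138.00
The lesser is (b): $84,138.00.

$84,138.00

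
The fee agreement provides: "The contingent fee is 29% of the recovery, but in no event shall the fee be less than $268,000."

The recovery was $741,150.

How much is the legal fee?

$268,000.00

29% of $741,150 = $214,933.50
That is below the $268,000 minimum, so the minimum applies.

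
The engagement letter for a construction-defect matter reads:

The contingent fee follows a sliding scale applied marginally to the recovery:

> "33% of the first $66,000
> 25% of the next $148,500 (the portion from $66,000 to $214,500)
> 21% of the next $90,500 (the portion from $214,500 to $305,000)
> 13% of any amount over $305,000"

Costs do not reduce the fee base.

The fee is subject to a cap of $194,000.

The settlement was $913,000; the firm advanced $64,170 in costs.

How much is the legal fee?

Fee base is the gross recovery, $913,000; costs are reimbursed separately.
First $66,000 at 33% = $21,780.00
Next $148,500 at 25% = $37,125.00
Next $90,500 at 21% = $19,005.00
Remaining $608,000 at 13% = $79,040.00
Fee: $21,780.00 + $37,125.00 + $19,005.00 + $79,040.00 = $156,950.00
$156,950.00 is under the $194,000 cap.

$156,950.00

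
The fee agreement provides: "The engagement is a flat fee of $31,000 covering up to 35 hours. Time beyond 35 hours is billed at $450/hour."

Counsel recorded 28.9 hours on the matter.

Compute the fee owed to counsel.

28.9 hours is within the 35-hour scope; only the flat fee applies.

$31,000.00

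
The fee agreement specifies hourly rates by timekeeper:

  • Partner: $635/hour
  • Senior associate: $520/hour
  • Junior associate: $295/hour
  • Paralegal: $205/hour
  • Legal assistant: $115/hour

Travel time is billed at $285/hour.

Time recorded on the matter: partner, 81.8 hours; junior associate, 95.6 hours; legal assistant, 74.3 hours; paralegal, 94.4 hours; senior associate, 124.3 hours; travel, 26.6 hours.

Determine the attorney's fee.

$180,258.50

Partner: 81.8 × $635 = $51,943.00
Senior associate: 124.3 × $520 = $64,636.00
Junior associate: 95.6 × $295 = $28,202.00
Paralegal: 94.4 × $205 = $19,352.00
Legal assistant: 74.3 × $115 = $8,544.50
Subtotal: $51,943.00 + $64,636.00 + $28,202.00 + $19,352.00 + $8,544.50 = $172,677.50
Travel: 26.6 × $285 = $7,581.00
Total: $172,677.50 + $7,581.00 = $180,258.50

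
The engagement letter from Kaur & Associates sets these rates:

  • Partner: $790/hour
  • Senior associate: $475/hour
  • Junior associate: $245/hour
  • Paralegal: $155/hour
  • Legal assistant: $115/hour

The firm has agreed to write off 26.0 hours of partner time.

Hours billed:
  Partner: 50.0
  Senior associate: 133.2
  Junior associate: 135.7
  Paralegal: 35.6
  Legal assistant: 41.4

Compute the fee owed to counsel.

$125,755.50

Partner: 50.0 × $790 = $39,500.00
Senior associate: 133.2 × $475 = $63,270.00
Junior associate: 135.7 × $245 = $33,246.50
Paralegal: 35.6 × $155 = $5,518.00
Legal assistant: 41.4 × $115 = $4,761.00
Subtotal: $146,295.50
Write-off: 26.0 × $790 = $20,540.00
Total: $146,295.50 − $20,540.00 = $125,755.50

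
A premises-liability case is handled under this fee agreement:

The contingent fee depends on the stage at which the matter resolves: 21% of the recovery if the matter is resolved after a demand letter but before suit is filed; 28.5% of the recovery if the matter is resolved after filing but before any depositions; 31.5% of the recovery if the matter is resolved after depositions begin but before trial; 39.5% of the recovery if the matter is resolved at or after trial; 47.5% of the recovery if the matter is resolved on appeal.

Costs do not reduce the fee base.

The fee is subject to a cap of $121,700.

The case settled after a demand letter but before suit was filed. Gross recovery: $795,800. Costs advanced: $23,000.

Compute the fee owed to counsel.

$121,700.00

Fee base is the gross recovery, $795,800; costs are reimbursed separately.
The matter settled after a demand letter but before suit was filed, so the 21% rate applies.
$795,800 × 21% = $167,118.00
$167,118.00 exceeds the $121,700 cap, so the fee is capped at $121,700.00.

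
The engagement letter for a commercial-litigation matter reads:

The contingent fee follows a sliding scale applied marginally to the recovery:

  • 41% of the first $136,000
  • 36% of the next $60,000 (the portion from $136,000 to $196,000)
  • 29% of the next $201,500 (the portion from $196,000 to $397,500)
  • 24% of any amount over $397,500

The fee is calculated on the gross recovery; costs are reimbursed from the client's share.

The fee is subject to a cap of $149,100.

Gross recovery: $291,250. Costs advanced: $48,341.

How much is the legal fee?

Fee base is the gross recovery, $291,250; costs are reimbursed separately.
First $136,000 at 41% = $55,760.00
Next $60,000 at 36% = $21,600.00
Remaining $95,250 at 29% = $27,622.50
Fee: $55,760.00 + $21,600.00 + $27,622.50 = $104,982.50
$104,982.50 is under the $149,100 cap.

$104,982.50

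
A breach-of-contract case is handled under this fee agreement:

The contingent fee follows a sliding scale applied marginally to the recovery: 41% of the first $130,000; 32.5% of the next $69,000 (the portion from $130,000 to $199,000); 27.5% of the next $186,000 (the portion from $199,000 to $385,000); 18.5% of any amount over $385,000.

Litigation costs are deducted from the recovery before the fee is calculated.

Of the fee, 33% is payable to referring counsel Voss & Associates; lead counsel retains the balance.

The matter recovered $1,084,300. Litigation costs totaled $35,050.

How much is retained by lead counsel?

Fee base (net of costs): $1,084,300 − $35,050 = $1,049,250
First $130,000 at 41% = $53,300.00
Next $69,000 at 32.5% = $22,425.00
Next $186,000 at 27.5% = $51,150.00
Remaining $664,250 at 18.5% = $122,886.25
Fee: $53,300.00 + $22,425.00 + $51,150.00 + $122,886.25 = $249,761.25
Referral share: 33% of $249,761.25 = $82,421.21; lead counsel retains $249,761.25 − $82,421.21 = $167,340.04.

$167,340.04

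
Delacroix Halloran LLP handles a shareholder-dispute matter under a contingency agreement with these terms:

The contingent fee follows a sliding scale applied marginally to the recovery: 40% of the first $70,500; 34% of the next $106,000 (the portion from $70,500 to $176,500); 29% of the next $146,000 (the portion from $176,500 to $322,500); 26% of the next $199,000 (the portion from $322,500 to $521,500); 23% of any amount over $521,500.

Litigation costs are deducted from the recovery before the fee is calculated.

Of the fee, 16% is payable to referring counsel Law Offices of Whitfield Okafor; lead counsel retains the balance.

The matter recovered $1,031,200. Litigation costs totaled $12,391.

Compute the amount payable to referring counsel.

$43,632.17

Fee base (net of costs): $1,031,200 − $12,391 = $1,018,809
First $70,500 at 40% = $28,200.00
Next $106,000 at 34% = $36,040.00
Next $146,000 at 29% = $42,340.00
Next $199,000 at 26% = $51,740.00
Remaining $497,309 at 23% = $114,381.07
Fee: $28,200.00 + $36,040.00 + $42,340.00 + $51,740.00 + $114,381.07 = $272,701.07
Referral share: 16% of $272,701.07 = $43,632.17; lead counsel retains $272,701.07 − $43,632.17 = $229,068.90.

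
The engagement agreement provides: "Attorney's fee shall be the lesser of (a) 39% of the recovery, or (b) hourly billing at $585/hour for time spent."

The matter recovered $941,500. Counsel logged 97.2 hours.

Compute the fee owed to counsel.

$56,862.00

(a) 39% of $941,500 = $367,185.00
(b) 97.2 × $585 = $56,862.00
The lesser is (b): $56,862.00.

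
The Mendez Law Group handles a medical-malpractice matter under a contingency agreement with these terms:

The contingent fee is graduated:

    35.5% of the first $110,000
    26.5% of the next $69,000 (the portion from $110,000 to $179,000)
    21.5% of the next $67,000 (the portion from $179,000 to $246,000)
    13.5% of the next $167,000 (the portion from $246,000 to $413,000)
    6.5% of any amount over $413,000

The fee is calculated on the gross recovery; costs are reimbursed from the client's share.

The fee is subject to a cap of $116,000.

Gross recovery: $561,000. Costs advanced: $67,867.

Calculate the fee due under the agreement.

Fee base is the gross recovery, $561,000; costs are reimbursed separately.
First $110,000 at 35.5% = $39,050.00
Next $69,000 at 26.5% = $18,285.00
Next $67,000 at 21.5% = $14,405.00
Next $167,000 at 13.5% = $22,545.00
Remaining $148,000 at 6.5% = $9,620.00
Fee: $39,050.00 + $18,285.00 + $14,405.00 + $22,545.00 + $9,620.00 = $103,905.00
$103,905.00 is under the $116,000 cap.

$103,905.00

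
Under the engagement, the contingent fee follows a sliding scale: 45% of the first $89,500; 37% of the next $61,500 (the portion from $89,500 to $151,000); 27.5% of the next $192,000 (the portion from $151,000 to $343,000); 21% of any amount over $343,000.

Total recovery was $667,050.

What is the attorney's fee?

$183,880.50

First $89,500 at 45% = $40,275.00
Next $61,500 at 37% = $22,755.00
Next $192,000 at 27.5% = $52,800.00
Remaining $324,050 at 21% = $68,050.50
Fee: $40,275.00 + $22,755.00 + $52,800.00 + $68,050.50 = $183,880.50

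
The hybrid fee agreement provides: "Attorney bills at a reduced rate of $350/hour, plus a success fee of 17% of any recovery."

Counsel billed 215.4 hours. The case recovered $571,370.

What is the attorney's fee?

Hourly: 215.4 × $350 = $75,390.00
Success fee: 17% of $571,370 = $97,132.90
Total: $75,390.00 + $97,132.90 = $172,522.90

$172,522.90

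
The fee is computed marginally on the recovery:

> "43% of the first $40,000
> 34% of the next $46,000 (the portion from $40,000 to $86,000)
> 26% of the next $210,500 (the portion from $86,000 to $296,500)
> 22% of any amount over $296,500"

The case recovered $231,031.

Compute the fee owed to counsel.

$70,548.06

First $40,000 at 43% = $17,200.00
Next $46,000 at 34% = $15,640.00
Remaining $145,031 at 26% = $37,708.06
Fee: $17,200.00 + $15,640.00 + $37,708.06 = $70,548.06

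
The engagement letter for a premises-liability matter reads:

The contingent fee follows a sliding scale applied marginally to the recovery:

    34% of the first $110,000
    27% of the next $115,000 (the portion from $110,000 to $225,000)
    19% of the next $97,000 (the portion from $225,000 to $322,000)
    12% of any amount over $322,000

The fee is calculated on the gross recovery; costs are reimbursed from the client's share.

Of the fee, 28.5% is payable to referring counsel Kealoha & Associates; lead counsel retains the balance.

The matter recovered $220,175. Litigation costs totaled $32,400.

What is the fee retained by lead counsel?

$48,010.28

Fee base is the gross recovery, $220,175; costs are reimbursed separately.
First $110,000 at 34% = $37,400.00
Remaining $110,175 at 27% = $29,747.25
Fee: $37,400.00 + $29,747.25 = $67,147.25
Referral share: 28.5% of $67,147.25 = $19,136.97; lead counsel retains $67,147.25 − $19,136.97 = $48,010.28.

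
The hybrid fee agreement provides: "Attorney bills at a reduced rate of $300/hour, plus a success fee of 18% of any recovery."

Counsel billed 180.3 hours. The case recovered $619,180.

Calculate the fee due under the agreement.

$165,542.40

Hourly: 180.3 × $300 = $54,090.00
Success fee: 18% of $619,180 = $111,452.40
Total: $54,090.00 + $111,452.40 = $165,542.40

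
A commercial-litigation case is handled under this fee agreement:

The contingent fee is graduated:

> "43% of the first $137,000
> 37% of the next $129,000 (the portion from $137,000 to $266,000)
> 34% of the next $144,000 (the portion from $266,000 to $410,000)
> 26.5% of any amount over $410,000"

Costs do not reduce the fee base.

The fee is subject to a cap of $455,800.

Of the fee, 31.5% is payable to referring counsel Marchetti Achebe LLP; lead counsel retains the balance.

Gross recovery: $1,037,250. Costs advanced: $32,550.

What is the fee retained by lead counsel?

$220,447.56

Fee base is the gross recovery, $1,037,250; costs are reimbursed separately.
First $137,000 at 43% = $58,910.00
Next $129,000 at 37% = $47,730.00
Next $144,000 at 34% = $48,960.00
Remaining $627,250 at 26.5% = $166,221.25
Fee: $58,910.00 + $47,730.00 + $48,960.00 + $166,221.25 = $321,821.25
$321,821.25 is under the $455,800 cap.
Referral share: 31.5% of $321,821.25 = $101,373.69; lead counsel retains $321,821.25 − $101,373.69 = $220,447.56.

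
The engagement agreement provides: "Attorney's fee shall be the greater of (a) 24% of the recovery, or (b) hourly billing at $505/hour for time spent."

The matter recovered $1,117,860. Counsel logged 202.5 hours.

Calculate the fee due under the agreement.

(a) 24% of $1,117,860 = $268,286.40
(b) 202.5 × $505 = $102,262.50
The greater is (a): $268,286.40.

$268,286.40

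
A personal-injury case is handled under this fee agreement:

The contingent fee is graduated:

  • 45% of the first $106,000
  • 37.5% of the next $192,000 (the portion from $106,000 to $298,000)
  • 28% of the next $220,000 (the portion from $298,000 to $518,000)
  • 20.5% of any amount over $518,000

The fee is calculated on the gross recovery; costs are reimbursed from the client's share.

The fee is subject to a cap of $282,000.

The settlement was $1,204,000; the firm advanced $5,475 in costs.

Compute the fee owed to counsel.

Fee base is the gross recovery, $1,204,000; costs are reimbursed separately.
First $106,000 at 45% = $47,700.00
Next $192,000 at 37.5% = $72,000.00
Next $220,000 at 28% = $61,600.00
Remaining $686,000 at 20.5% = $140,630.00
Fee: $47,700.00 + $72,000.00 + $61,600.00 + $140,630.00 = $321,930.00
$321,930.00 exceeds the $282,000 cap, so the fee is capped at $282,000.00.

$282,000.00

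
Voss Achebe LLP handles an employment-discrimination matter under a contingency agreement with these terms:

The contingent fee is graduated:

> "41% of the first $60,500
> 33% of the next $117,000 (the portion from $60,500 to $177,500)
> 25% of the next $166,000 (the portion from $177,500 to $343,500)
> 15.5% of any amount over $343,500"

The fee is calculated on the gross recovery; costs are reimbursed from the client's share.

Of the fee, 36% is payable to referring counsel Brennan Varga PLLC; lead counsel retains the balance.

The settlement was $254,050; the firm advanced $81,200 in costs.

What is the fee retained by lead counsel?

Fee base is the gross recovery, $254,050; costs are reimbursed separately.
First $60,500 at 41% = $24,805.00
Next $117,000 at 33% = $38,610.00
Remaining $76,550 at 25% = $19,137.50
Fee: $24,805.00 + $38,610.00 + $19,137.50 = $82,552.50
Referral share: 36% of $82,552.50 = $29,718.90; lead counsel retains $82,552.50 − $29,718.90 = $52,833.60.

$52,833.60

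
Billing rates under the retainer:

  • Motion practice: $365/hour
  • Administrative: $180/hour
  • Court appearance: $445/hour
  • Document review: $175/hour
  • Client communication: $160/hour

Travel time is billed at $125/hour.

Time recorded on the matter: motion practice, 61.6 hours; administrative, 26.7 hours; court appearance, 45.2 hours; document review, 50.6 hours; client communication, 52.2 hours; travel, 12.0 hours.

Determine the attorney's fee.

$66,111.00

Motion practice: 61.6 × $365 = $22,484.00
Administrative: 26.7 × $180 = $4,806.00
Court appearance: 45.2 × $445 = $20,114.00
Document review: 50.6 × $175 = $8,855.00
Client communication: 52.2 × $160 = $8,352.00
Subtotal: $22,484.00 + $4,806.00 + $20,114.00 + $8,855.00 + $8,352.00 = $64,611.00
Travel: 12.0 × $125 = $1,500.00
Total: $64,611.00 + $1,500.00 = $66,111.00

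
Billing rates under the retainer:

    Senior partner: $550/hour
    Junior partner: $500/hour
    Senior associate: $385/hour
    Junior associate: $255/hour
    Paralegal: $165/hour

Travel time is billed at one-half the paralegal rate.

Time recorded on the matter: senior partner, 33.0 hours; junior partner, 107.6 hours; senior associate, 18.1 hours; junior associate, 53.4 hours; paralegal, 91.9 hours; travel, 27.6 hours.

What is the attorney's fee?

$109,976.00

Senior partner: 33.0 × $550 = $18,150.00
Junior partner: 107.6 × $500 = $53,800.00
Senior associate: 18.1 × $385 = $6,968.50
Junior associate: 53.4 × $255 = $13,617.00
Paralegal: 91.9 × $165 = $15,163.50
Subtotal: $18,150.00 + $53,800.00 + $6,968.50 + $13,617.00 + $15,163.50 = $107,699.00
Travel: 27.6 × ($165 ÷ 2) = 27.6 × $82.50 = $2,277.00
Total: $107,699.00 + $2,277.00 = $109,976.00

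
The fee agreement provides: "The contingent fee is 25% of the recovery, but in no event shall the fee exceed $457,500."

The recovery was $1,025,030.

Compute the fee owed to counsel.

$256,257.50

25% of $1,025,030 = $256,257.50
That is under the $457,500 cap.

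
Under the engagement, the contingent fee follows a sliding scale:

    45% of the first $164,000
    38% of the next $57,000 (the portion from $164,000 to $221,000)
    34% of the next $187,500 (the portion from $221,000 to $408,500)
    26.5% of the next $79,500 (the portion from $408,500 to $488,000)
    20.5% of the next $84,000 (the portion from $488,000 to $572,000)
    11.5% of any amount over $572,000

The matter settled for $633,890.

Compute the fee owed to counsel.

$204,614.85

First $164,000 at 45% = $73,800.00
Next $57,000 at 38% = $21,660.00
Next $187,500 at 34% = $63,750.00
Next $79,500 at 26.5% = $21,067.50
Next $84,000 at 20.5% = $17,220.00
Remaining $61,890 at 11.5% = $7,117.35
Fee: $73,800.00 + $21,660.00 + $63,750.00 + $21,067.50 + $17,220.00 + $7,117.35 = $204,614.85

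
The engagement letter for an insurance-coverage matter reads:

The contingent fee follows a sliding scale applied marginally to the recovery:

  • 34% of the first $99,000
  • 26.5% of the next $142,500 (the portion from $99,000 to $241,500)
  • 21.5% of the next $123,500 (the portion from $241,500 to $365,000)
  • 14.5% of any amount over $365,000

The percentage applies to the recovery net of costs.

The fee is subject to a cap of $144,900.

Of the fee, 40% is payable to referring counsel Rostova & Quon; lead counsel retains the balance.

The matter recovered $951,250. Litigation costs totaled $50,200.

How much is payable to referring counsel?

$57,960.00

Fee base (net of costs): $951,250 − $50,200 = $901,050
First $99,000 at 34% = $33,660.00
Next $142,500 at 26.5% = $37,762.50
Next $123,500 at 21.5% = $26,552.50
Remaining $536,050 at 14.5% = $77,727.25
Fee: $33,660.00 + $37,762.50 + $26,552.50 + $77,727.25 = $175,702.25
$175,702.25 exceeds the $144,900 cap, so the fee is capped at $144,900.00.
Referral share: 40% of $144,900.00 = $57,960.00; lead counsel retains $144,900.00 − $57,960.00 = $86,940.00.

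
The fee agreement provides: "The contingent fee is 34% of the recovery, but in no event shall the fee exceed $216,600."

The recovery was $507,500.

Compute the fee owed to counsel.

$172,550.00

34% of $507,500 = $172,550.00
That is under the $216,600 cap.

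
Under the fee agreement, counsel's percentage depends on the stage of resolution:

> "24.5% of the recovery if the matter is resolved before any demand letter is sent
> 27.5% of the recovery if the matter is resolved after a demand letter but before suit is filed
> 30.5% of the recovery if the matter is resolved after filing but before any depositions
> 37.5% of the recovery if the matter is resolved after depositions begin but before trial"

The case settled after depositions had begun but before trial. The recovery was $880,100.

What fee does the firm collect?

$330,037.50

The matter settled after depositions had begun but before trial, so the 37.5% rate applies.
$880,100 × 37.5% = $330,037.50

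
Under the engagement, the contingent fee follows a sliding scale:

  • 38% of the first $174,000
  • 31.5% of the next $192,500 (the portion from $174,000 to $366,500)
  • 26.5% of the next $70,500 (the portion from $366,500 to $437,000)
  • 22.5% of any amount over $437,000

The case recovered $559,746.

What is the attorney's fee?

First $174,000 at 38% = $66,120.00
Next $192,500 at 31.5% = $60,637.50
Next $70,500 at 26.5% = $18,682.50
Remaining $122,746 at 22.5% = $27,617.85
Fee: $66,120.00 + $60,637.50 + $18,682.50 + $27,617.85 = $173,057.85

$173,057.85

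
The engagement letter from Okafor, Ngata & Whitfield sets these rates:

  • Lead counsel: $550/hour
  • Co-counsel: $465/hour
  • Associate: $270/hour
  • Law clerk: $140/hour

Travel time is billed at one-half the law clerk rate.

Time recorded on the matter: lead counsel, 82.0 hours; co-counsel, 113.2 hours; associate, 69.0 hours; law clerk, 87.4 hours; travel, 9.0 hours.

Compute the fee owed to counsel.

$129,234.00

Lead counsel: 82.0 × $550 = $45,100.00
Co-counsel: 113.2 × $465 = $52,638.00
Associate: 69.0 × $270 = $18,630.00
Law clerk: 87.4 × $140 = $12,236.00
Subtotal: $45,100.00 + $52,638.00 + $18,630.00 + $12,236.00 = $128,604.00
Travel: 9.0 × ($140 ÷ 2) = 9.0 × $70.00 = $630.00
Total: $128,604.00 + $630.00 = $129,234.00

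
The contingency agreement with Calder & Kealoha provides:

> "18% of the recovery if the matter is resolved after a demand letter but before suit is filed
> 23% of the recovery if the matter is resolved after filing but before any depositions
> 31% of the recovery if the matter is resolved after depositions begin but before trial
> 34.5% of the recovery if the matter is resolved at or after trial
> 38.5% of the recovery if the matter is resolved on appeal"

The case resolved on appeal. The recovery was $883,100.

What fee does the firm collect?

$339,993.50

The matter resolved on appeal, so the 38.5% rate applies.
$883,100 × 38.5% = $339,993.50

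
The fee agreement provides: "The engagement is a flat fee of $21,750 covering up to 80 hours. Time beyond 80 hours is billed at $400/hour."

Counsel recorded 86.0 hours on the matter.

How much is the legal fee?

$24,150.00

Flat fee: $21,750.00
Excess hours: 86.0 − 80 = 6.0
Overrun: 6.0 × $400 = $2,400.00
Total: $21,750.00 + $2,400.00 = $24,150.00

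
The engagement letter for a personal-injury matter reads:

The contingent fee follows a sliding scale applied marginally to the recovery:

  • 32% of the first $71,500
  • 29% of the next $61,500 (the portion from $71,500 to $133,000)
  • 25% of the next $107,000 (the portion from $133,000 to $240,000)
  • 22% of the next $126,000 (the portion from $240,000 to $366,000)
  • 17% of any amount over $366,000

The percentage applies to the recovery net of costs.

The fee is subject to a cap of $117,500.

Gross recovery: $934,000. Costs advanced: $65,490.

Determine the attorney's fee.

$117,500.00

Fee base (net of costs): $934,000 − $65,490 = $868,510
First $71,500 at 32% = $22,880.00
Next $61,500 at 29% = $17,835.00
Next $107,000 at 25% = $26,750.00
Next $126,000 at 22% = $27,720.00
Remaining $502,510 at 17% = $85,426.70
Fee: $22,880.00 + $17,835.00 + $26,750.00 + $27,720.00 + $85,426.70 = $180,611.70
$180,611.70 exceeds the $117,500 cap, so the fee is capped at $117,500.00.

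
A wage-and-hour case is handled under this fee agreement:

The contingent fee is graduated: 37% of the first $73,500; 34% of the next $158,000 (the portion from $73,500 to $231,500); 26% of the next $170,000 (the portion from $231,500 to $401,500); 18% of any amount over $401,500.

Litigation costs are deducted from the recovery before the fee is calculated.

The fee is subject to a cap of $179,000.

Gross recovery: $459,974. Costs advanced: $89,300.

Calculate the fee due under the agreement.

$117,100.24

Fee base (net of costs): $459,974 − $89,300 = $370,674
First $73,500 at 37% = $27,195.00
Next $158,000 at 34% = $53,720.00
Remaining $139,174 at 26% = $36,185.24
Fee: $27,195.00 + $53,720.00 + $36,185.24 = $117,100.24
$117,100.24 is under the $179,000 cap.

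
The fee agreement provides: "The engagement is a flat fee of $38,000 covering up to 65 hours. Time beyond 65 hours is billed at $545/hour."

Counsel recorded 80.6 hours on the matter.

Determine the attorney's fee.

$46,502.00

Flat fee: $38,000.00
Excess hours: 80.6 − 65 = 15.6
Overrun: 15.6 × $545 = $8,502.00
Total: $38,000.00 + $8,502.00 = $46,502.00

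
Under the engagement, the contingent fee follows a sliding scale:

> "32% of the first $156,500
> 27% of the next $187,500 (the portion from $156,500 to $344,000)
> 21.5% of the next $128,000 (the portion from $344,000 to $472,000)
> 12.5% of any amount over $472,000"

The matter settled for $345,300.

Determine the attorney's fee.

First $156,500 at 32% = $50,080.00
Next $187,500 at 27% = $50,625.00
Remaining $1,300 at 21.5% = $279.50
Fee: $50,080.00 + $50,625.00 + $279.50 = $100,984.50

$100,984.50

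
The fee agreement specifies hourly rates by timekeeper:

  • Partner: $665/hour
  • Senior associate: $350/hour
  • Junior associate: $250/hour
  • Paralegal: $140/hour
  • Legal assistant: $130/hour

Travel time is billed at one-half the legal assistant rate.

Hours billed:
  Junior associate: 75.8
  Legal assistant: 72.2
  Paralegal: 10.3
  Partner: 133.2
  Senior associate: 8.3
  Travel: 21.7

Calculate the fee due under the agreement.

Partner: 133.2 × $665 = $88,578.00
Senior associate: 8.3 × $350 = $2,905.00
Junior associate: 75.8 × $250 = $18,950.00
Paralegal: 10.3 × $140 = $1,442.00
Legal assistant: 72.2 × $130 = $9,386.00
Subtotal: $88,578.00 + $2,905.00 + $18,950.00 + $1,442.00 + $9,386.00 = $121,261.00
Travel: 21.7 × ($130 ÷ 2) = 21.7 × $65.00 = $1,410.50
Total: $121,261.00 + $1,410.50 = $122,671.50

$122,671.50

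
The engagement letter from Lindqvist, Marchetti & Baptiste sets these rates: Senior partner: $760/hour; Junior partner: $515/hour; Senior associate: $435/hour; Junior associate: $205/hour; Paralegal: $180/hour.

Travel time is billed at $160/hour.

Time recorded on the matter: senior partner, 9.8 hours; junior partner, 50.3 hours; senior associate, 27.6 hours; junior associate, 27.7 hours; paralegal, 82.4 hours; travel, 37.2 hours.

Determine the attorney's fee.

Senior partner: 9.8 × $760 = $7,448.00
Junior partner: 50.3 × $515 = $25,904.50
Senior associate: 27.6 × $435 = $12,006.00
Junior associate: 27.7 × $205 = $5,678.50
Paralegal: 82.4 × $180 = $14,832.00
Subtotal: $7,448.00 + $25,904.50 + $12,006.00 + $5,678.50 + $14,832.00 = $65,869.00
Travel: 37.2 × $160 = $5,952.00
Total: $65,869.00 + $5,952.00 = $71,821.00

$71,821.00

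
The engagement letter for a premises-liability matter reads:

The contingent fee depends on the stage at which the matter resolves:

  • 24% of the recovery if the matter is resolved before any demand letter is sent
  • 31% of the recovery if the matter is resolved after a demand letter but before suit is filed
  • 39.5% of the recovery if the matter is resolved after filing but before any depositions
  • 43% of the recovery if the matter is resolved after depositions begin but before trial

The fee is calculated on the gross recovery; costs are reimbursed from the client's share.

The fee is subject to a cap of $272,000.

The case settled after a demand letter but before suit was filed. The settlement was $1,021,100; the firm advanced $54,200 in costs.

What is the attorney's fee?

Fee base is the gross recovery, $1,021,100; costs are reimbursed separately.
The matter settled after a demand letter but before suit was filed, so the 31% rate applies.
$1,021,100 × 31% = $316,541.00
$316,541.00 exceeds the $272,000 cap, so the fee is capped at $272,000.00.

$272,000.00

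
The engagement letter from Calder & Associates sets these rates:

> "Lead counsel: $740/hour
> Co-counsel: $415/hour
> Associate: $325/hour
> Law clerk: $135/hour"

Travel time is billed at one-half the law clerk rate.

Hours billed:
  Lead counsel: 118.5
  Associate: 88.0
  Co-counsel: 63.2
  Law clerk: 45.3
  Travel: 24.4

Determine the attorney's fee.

Lead counsel: 118.5 × $740 = $87,690.00
Co-counsel: 63.2 × $415 = $26,228.00
Associate: 88.0 × $325 = $28,600.00
Law clerk: 45.3 × $135 = $6,115.50
Subtotal: $87,690.00 + $26,228.00 + $28,600.00 + $6,115.50 = $148,633.50
Travel: 24.4 × ($135 ÷ 2) = 24.4 × $67.50 = $1,647.00
Total: $148,633.50 + $1,647.00 = $150,280.50

$150,280.50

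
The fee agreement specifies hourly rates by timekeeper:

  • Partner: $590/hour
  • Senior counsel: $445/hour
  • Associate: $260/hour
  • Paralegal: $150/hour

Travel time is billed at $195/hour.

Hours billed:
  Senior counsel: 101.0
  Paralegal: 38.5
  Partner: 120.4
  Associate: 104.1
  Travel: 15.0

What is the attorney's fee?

$151,747.00

Partner: 120.4 × $590 = $71,036.00
Senior counsel: 101.0 × $445 = $44,945.00
Associate: 104.1 × $260 = $27,066.00
Paralegal: 38.5 × $150 = $5,775.00
Subtotal: $71,036.00 + $44,945.00 + $27,066.00 + $5,775.00 = $148,822.00
Travel: 15.0 × $195 = $2,925.00
Total: $148,822.00 + $2,925.00 = $151,747.00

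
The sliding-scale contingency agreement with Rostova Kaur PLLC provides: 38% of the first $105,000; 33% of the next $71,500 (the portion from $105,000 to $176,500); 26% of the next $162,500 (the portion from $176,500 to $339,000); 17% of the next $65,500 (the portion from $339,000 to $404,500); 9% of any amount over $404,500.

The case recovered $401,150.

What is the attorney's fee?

$116,310.50

First $105,000 at 38% = $39,900.00
Next $71,500 at 33% = $23,595.00
Next $162,500 at 26% = $42,250.00
Remaining $62,150 at 17% = $10,565.50
Fee: $39,900.00 + $23,595.00 + $42,250.00 + $10,565.50 = $116,310.50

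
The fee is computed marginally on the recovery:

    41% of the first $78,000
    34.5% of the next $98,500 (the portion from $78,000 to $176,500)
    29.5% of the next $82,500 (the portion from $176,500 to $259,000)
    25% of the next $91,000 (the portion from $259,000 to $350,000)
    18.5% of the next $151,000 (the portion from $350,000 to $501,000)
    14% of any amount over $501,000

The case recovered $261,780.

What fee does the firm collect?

First $78,000 at 41% = $31,980.00
Next $98,500 at 34.5% = $33,982.50
Next $82,500 at 29.5% = $24,337.50
Remaining $2,780 at 25% = $695.00
Fee: $31,980.00 + $33,982.50 + $24,337.50 + $695.00 = $90,995.00

$90,995.00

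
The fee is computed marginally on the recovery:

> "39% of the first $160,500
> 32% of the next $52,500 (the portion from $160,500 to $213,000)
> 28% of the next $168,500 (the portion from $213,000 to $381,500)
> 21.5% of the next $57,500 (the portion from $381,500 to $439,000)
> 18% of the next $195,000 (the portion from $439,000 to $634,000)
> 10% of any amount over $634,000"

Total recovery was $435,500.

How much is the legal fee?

$138,185.00

First $160,500 at 39% = $62,595.00
Next $52,500 at 32% = $16,800.00
Next $168,500 at 28% = $47,180.00
Remaining $54,000 at 21.5% = $11,610.00
Fee: $62,595.00 + $16,800.00 + $47,180.00 + $11,610.00 = $138,185.00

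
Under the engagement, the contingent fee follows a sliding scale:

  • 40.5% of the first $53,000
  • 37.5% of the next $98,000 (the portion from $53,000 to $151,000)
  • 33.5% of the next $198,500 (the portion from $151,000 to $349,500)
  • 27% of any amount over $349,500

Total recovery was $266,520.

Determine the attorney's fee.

First $53,000 at 40.5% = $21,465.00
Next $98,000 at 37.5% = $36,750.00
Remaining $115,520 at 33.5% = $38,699.20
Fee: $21,465.00 + $36,750.00 + $38,699.20 = $96,914.20

$96,914.20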